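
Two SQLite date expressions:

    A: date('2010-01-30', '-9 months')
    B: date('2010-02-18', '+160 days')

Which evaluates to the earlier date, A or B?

A = 2009-04-30.
B = 2010-07-28.
A is earlier.

A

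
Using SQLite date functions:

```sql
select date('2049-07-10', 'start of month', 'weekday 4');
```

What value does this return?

`start of month` rewinds 2049-07-10 to 2049-07-01.
`weekday 4` advances to the next Thursday; 2049-07-01 is already a Thursday, so it stays at 2049-07-01.

2049-07-01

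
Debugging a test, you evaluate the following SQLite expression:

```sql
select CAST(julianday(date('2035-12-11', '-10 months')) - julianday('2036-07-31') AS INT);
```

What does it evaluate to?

-536

Adding -10 months to 2035-12-11 gives 2035-02-11.
17 days remain in February 2035 after the 11th (28 − 11).
Full months from March 2035 through June 2036 contribute their day counts.
Then 31 days into July 2036.
Total: 17 + 31 + 30 + 31 + 30 + 31 + 31 + 30 + 31 + 30 + 31 + 31 + 29 + 31 + 30 + 31 + 30 + 31 = 536.
The subtraction is earlier − later, so the result is −536 → -536.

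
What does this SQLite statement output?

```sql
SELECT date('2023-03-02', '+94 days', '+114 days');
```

Applying '+94 days' to 2023-03-02: counting 94 days forward gives 2023-06-04.
Applying '+114 days' to 2023-06-04: counting 114 days forward gives 2023-09-26.

2023-09-26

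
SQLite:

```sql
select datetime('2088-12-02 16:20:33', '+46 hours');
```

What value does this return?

+46 hours from 2088-12-02 16:20:33 is 2088-12-04 14:20:33 (crosses midnight).

2088-12-04 14:20:33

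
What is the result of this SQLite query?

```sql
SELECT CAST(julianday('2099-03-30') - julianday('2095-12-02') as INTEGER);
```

29 days remain in December 2095 after the 2nd (31 − 2).
Full months from January 2096 through February 2099 contribute their day counts.
Then 30 days into March 2099.
Total: 29 + 31 + 29 + 31 + 30 + 31 + 30 + 31 + 31 + 30 + 31 + 30 + 31 + 31 + 28 + 31 + 30 + 31 + 30 + 31 + 31 + 30 + 31 + 30 + 31 + 31 + 28 + 31 + 30 + 31 + 30 + 31 + 31 + 30 + 31 + 30 + 31 + 31 + 28 + 30 = 1214.

1214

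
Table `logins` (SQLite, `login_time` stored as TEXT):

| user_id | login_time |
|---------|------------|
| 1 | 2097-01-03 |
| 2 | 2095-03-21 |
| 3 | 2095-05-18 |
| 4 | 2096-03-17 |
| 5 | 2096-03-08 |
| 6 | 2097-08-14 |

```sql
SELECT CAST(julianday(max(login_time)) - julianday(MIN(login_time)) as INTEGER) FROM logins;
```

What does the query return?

877

MIN = 2095-03-21, MAX = 2097-08-14.
10 days remain in March 2095 after the 21st (31 − 21).
Full months from April 2095 through July 2097 contribute their day counts.
Then 14 days into August 2097.
Total: 10 + 30 + 31 + 30 + 31 + 31 + 30 + 31 + 30 + 31 + 31 + 29 + 31 + 30 + 31 + 30 + 31 + 31 + 30 + 31 + 30 + 31 + 31 + 28 + 31 + 30 + 31 + 30 + 31 + 14 = 877.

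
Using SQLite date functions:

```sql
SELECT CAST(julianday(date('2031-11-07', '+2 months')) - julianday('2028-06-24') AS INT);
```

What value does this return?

1292

Adding +2 months to 2031-11-07 gives 2032-01-07.
6 days remain in June 2028 after the 24th (30 − 24).
Full months from July 2028 through December 2031 contribute their day counts.
Then 7 days into January 2032.
Total: 6 + 31 + 31 + 30 + 31 + 30 + 31 + 31 + 28 + 31 + 30 + 31 + 30 + 31 + 31 + 30 + 31 + 30 + 31 + 31 + 28 + 31 + 30 + 31 + 30 + 31 + 31 + 30 + 31 + 30 + 31 + 31 + 28 + 31 + 30 + 31 + 30 + 31 + 31 + 30 + 31 + 30 + 31 + 7 = 1292.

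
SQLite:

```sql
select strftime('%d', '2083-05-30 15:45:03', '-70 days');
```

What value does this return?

First apply '-70 days': 2083-05-30 15:45:03 → 2083-03-21 15:45:03.
`%d` extracts the 2-digit day of month: 21.

21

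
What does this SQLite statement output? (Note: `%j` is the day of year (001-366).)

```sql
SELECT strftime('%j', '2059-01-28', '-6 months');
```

First apply '-6 months': 2059-01-28 → 2058-07-28.
Day-of-year for 2058-07-28: days since 2058-01-01 inclusive = 209, zero-padded to 209.

209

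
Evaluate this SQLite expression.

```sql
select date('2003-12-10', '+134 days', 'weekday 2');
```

Applying '+134 days' to 2003-12-10: counting 134 days forward gives 2004-04-22.
`weekday 2` advances to the next Tuesday; 2004-04-22 is a Thursday, so it moves forward to 2004-04-27.

2004-04-27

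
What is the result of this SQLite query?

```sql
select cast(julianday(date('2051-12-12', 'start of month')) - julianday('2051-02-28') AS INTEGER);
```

276

`start of month` rewinds 2051-12-12 to 2051-12-01.
0 days remain in February 2051 after the 28th (28 − 28).
Full months from March 2051 through November 2051 contribute their day counts.
Then 1 day into December 2051.
Total: 0 + 31 + 30 + 31 + 30 + 31 + 31 + 30 + 31 + 30 + 1 = 276.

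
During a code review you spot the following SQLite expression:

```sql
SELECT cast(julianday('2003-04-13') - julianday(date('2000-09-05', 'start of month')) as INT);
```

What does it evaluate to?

954

`start of month` rewinds 2000-09-05 to 2000-09-01.
29 days remain in September 2000 after the 1st (30 − 1).
Full months from October 2000 through March 2003 contribute their day counts.
Then 13 days into April 2003.
Total: 29 + 31 + 30 + 31 + 31 + 28 + 31 + 30 + 31 + 30 + 31 + 31 + 30 + 31 + 30 + 31 + 31 + 28 + 31 + 30 + 31 + 30 + 31 + 31 + 30 + 31 + 30 + 31 + 31 + 28 + 31 + 13 = 954.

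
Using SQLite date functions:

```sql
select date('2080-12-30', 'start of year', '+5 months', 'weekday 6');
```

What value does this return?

`start of year` rewinds 2080-12-30 to 2080-01-01.
Adding +5 months to 2080-01-01 gives 2080-06-01.
`weekday 6` advances to the next Saturday; 2080-06-01 is already a Saturday, so it stays at 2080-06-01.

2080-06-01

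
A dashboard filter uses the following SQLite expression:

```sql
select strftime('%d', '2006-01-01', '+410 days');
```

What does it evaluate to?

First apply '+410 days': 2006-01-01 → 2007-02-15.
`%d` extracts the 2-digit day of month: 15.

15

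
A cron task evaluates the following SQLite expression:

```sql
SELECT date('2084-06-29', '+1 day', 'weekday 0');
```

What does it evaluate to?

2084-07-02

Advancing 1 more day within June lands on 2084-06-30.
`weekday 0` advances to the next Sunday; 2084-06-30 is a Friday, so it moves forward to 2084-07-02.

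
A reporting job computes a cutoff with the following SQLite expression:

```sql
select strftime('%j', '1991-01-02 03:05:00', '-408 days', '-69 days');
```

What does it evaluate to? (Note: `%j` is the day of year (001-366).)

First apply '-408 days', '-69 days': 1991-01-02 03:05:00 → 1989-09-12 03:05:00.
Day-of-year for 1989-09-12: days since 1989-01-01 inclusive = 255, zero-padded to 255.

255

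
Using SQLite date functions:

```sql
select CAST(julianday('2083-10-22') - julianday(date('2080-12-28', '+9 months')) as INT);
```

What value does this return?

Adding +9 months to 2080-12-28 gives 2081-09-28.
2 days remain in September 2081 after the 28th (30 − 28).
Full months from October 2081 through September 2083 contribute their day counts.
Then 22 days into October 2083.
Total: 2 + 31 + 30 + 31 + 31 + 28 + 31 + 30 + 31 + 30 + 31 + 31 + 30 + 31 + 30 + 31 + 31 + 28 + 31 + 30 + 31 + 30 + 31 + 31 + 30 + 22 = 754.

754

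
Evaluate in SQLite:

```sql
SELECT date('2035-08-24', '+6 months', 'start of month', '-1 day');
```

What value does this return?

Adding +6 months to 2035-08-24 gives 2036-02-24.
`start of month` rewinds 2036-02-24 to 2036-02-01.
Going back 1 day from 2036-02-01 reaches 2036-01-31 (last day of January, 31 days).

2036-01-31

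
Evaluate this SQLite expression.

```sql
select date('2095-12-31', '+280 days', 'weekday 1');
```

2096-10-08

Applying '+280 days' to 2095-12-31: counting 280 days forward gives 2096-10-06.
`weekday 1` advances to the next Monday; 2096-10-06 is a Saturday, so it moves forward to 2096-10-08.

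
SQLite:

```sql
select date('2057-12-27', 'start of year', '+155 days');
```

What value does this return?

2057-06-05

`start of year` rewinds 2057-12-27 to 2057-01-01.
Applying '+155 days' to 2057-01-01: counting 155 days forward gives 2057-06-05.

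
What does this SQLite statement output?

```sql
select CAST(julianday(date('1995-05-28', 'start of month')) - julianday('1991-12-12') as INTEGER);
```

1236

`start of month` rewinds 1995-05-28 to 1995-05-01.
19 days remain in December 1991 after the 12th (31 − 12).
Full months from January 1992 through April 1995 contribute their day counts.
Then 1 day into May 1995.
Total: 19 + 31 + 29 + 31 + 30 + 31 + 30 + 31 + 31 + 30 + 31 + 30 + 31 + 31 + 28 + 31 + 30 + 31 + 30 + 31 + 31 + 30 + 31 + 30 + 31 + 31 + 28 + 31 + 30 + 31 + 30 + 31 + 31 + 30 + 31 + 30 + 31 + 31 + 28 + 31 + 30 + 1 = 1236.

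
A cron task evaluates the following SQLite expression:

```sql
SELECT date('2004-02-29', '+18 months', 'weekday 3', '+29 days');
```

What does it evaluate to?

Adding +18 months to 2004-02-29 gives 2005-08-29.
`weekday 3` advances to the next Wednesday; 2005-08-29 is a Monday, so it moves forward to 2005-08-31.
August 2005 has 31 days; 0 remain after the 31st, so 1 days reach 2005-09-01.
Advancing 28 more days within September lands on 2005-09-29.

2005-09-29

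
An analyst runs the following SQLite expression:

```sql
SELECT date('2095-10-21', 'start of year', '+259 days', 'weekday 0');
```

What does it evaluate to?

2095-09-18

`start of year` rewinds 2095-10-21 to 2095-01-01.
Applying '+259 days' to 2095-01-01: counting 259 days forward gives 2095-09-17.
`weekday 0` advances to the next Sunday; 2095-09-17 is a Saturday, so it moves forward to 2095-09-18.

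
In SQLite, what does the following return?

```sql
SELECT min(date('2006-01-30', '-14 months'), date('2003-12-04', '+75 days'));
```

2004-02-17

date('2006-01-30', '-14 months') → 2004-11-30.
date('2003-12-04', '+75 days') → 2004-02-17.
Earlier of the two is 2004-02-17.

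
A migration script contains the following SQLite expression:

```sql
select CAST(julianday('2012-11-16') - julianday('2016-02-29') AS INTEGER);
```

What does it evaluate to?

14 days remain in November 2012 after the 16th (30 − 16).
Full months from December 2012 through January 2016 contribute their day counts.
Then 29 days into February 2016.
Total: 14 + 31 + 31 + 28 + 31 + 30 + 31 + 30 + 31 + 31 + 30 + 31 + 30 + 31 + 31 + 28 + 31 + 30 + 31 + 30 + 31 + 31 + 30 + 31 + 30 + 31 + 31 + 28 + 31 + 30 + 31 + 30 + 31 + 31 + 30 + 31 + 30 + 31 + 31 + 29 = 1200.
The subtraction is earlier − later, so the result is −1200 → -1200.

-1200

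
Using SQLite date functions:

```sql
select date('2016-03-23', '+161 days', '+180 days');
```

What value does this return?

2017-02-27

Applying '+161 days' to 2016-03-23: counting 161 days forward gives 2016-08-31.
Applying '+180 days' to 2016-08-31: counting 180 days forward gives 2017-02-27.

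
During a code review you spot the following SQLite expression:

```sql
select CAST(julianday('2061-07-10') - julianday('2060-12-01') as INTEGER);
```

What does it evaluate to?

221

30 days remain in December 2060 after the 1st (31 − 1).
Full months from January 2061 through June 2061 contribute their day counts.
Then 10 days into July 2061.
Total: 30 + 31 + 28 + 31 + 30 + 31 + 30 + 10 = 221.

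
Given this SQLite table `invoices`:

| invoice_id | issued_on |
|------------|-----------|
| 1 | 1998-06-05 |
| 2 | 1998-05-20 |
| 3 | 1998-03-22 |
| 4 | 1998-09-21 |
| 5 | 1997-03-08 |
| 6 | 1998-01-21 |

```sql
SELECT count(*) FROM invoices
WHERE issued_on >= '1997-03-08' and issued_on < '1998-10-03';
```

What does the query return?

Rows in [1997-03-08, 1998-10-03): 1998-06-05, 1998-05-20, 1998-03-22, 1998-09-21, 1997-03-08, 1998-01-21 → 6 rows.

6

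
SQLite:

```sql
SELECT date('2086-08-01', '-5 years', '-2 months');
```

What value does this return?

2081-06-01

Adding -5 years to 2086-08-01 gives 2081-08-01.
Adding -2 months to 2081-08-01 gives 2081-06-01.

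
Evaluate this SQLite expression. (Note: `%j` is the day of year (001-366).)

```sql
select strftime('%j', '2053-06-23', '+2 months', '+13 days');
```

248

First apply '+2 months', '+13 days': 2053-06-23 → 2053-09-05.
Day-of-year for 2053-09-05: days since 2053-01-01 inclusive = 248, zero-padded to 248.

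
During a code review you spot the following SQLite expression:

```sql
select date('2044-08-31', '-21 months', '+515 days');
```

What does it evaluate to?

Adding -21 months to 2044-08-31 targets 2042-11-31. November 2042 has only 30 days, so SQLite normalizes the 1-day overflow forward to 2042-12-01.
Applying '+515 days' to 2042-12-01: counting 515 days forward gives 2044-04-29.

2044-04-29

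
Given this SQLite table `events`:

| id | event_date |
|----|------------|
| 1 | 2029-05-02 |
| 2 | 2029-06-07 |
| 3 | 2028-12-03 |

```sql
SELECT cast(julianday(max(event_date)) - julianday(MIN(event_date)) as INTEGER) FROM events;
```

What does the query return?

MIN = 2028-12-03, MAX = 2029-06-07.
28 days remain in December 2028 after the 3rd (31 − 3).
January 2029: 31 days.
February 2029: 28 days.
March 2029: 31 days.
April 2029: 30 days.
May 2029: 31 days.
Then 7 days into June 2029.
Total: 28 + 31 + 28 + 31 + 30 + 31 + 7 = 186.

186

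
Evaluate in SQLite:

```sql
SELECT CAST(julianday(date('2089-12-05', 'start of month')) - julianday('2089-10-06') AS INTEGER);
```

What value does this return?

56

`start of month` rewinds 2089-12-05 to 2089-12-01.
25 days remain in October 2089 after the 6th (31 − 6).
November 2089: 30 days.
Then 1 day into December 2089.
Total: 25 + 30 + 1 = 56.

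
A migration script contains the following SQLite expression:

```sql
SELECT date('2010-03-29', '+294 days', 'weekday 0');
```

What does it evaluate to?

2011-01-23

Applying '+294 days' to 2010-03-29: counting 294 days forward gives 2011-01-17.
`weekday 0` advances to the next Sunday; 2011-01-17 is a Monday, so it moves forward to 2011-01-23.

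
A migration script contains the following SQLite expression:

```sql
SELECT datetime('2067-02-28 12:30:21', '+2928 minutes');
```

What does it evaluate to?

2928 minutes = 48h 48m; +2928 minutes from 2067-02-28 12:30:21 is 2067-03-02 13:18:21 (crosses midnight).

2067-03-02 13:18:21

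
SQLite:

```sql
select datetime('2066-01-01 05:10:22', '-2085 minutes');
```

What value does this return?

2085 minutes = 34h 45m; -2085 minutes from 2066-01-01 05:10:22 is 2065-12-30 18:25:22 (crosses midnight).

2065-12-30 18:25:22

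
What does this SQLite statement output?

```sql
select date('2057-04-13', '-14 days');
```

2057-03-30

Going back 13 days from 2057-04-13 reaches 2057-03-31 (last day of March, 31 days).
Going back 1 day within March lands on 2057-03-30.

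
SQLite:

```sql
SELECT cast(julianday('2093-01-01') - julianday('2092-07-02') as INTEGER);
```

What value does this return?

183

29 days remain in July 2092 after the 2nd (31 − 2).
August 2092: 31 days.
September 2092: 30 days.
October 2092: 31 days.
November 2092: 30 days.
December 2092: 31 days.
Then 1 day into January 2093.
Total: 29 + 31 + 30 + 31 + 30 + 31 + 1 = 183.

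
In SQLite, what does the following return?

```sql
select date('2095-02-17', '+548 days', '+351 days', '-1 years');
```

2096-08-04

Applying '+548 days' to 2095-02-17: counting 548 days forward gives 2096-08-18.
Applying '+351 days' to 2096-08-18: counting 351 days forward gives 2097-08-04.
Adding -1 year to 2097-08-04 gives 2096-08-04.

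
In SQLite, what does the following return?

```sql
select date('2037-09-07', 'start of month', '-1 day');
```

`start of month` rewinds 2037-09-07 to 2037-09-01.
Going back 1 day from 2037-09-01 reaches 2037-08-31 (last day of August, 31 days).

2037-08-31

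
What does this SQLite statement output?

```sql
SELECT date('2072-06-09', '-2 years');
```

2070-06-09

Adding -2 years to 2072-06-09 gives 2070-06-09.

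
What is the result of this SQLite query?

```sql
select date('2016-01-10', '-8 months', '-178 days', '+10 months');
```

Adding -8 months to 2016-01-10 gives 2015-05-10.
Applying '-178 days' to 2015-05-10: counting 178 days back gives 2014-11-13.
Adding +10 months to 2014-11-13 gives 2015-09-13.

2015-09-13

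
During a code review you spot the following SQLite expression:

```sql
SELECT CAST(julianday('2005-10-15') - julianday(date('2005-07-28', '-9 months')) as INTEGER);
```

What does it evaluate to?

352

Adding -9 months to 2005-07-28 gives 2004-10-28.
3 days remain in October 2004 after the 28th (31 − 28).
Full months from November 2004 through September 2005 contribute their day counts.
Then 15 days into October 2005.
Total: 3 + 30 + 31 + 31 + 28 + 31 + 30 + 31 + 30 + 31 + 31 + 30 + 15 = 352.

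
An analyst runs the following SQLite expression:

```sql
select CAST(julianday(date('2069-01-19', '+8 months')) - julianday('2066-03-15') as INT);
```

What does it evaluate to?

Adding +8 months to 2069-01-19 gives 2069-09-19.
16 days remain in March 2066 after the 15th (31 − 15).
Full months from April 2066 through August 2069 contribute their day counts.
Then 19 days into September 2069.
Total: 16 + 30 + 31 + 30 + 31 + 31 + 30 + 31 + 30 + 31 + 31 + 28 + 31 + 30 + 31 + 30 + 31 + 31 + 30 + 31 + 30 + 31 + 31 + 29 + 31 + 30 + 31 + 30 + 31 + 31 + 30 + 31 + 30 + 31 + 31 + 28 + 31 + 30 + 31 + 30 + 31 + 31 + 19 = 1284.

1284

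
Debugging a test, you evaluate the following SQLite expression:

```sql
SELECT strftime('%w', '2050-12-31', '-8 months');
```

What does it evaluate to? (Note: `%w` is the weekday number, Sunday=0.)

0

First apply '-8 months': 2050-12-31 → 2050-05-01.
2050-05-01 is a Sunday; with Sunday=0 that is 0.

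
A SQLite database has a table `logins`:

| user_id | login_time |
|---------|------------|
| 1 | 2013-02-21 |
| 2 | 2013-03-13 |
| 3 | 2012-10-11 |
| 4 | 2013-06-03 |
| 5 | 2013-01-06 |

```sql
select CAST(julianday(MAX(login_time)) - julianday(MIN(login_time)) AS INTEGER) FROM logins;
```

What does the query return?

MIN = 2012-10-11, MAX = 2013-06-03.
20 days remain in October 2012 after the 11th (31 − 11).
Full months from November 2012 through May 2013 contribute their day counts.
Then 3 days into June 2013.
Total: 20 + 30 + 31 + 31 + 28 + 31 + 30 + 31 + 3 = 235.

235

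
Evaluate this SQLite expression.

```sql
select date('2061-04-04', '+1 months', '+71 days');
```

2061-07-14

Adding +1 month to 2061-04-04 gives 2061-05-04.
Applying '+71 days' to 2061-05-04: counting 71 days forward gives 2061-07-14.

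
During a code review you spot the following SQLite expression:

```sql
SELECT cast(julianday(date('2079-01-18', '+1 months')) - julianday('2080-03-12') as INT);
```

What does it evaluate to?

-388

Adding +1 month to 2079-01-18 gives 2079-02-18.
10 days remain in February 2079 after the 18th (28 − 18).
Full months from March 2079 through February 2080 contribute their day counts.
Then 12 days into March 2080.
Total: 10 + 31 + 30 + 31 + 30 + 31 + 31 + 30 + 31 + 30 + 31 + 31 + 29 + 12 = 388.
The subtraction is earlier − later, so the result is −388 → -388.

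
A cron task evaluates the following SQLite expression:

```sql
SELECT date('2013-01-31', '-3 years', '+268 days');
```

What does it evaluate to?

Adding -3 years to 2013-01-31 gives 2010-01-31.
Applying '+268 days' to 2010-01-31: counting 268 days forward gives 2010-10-26.

2010-10-26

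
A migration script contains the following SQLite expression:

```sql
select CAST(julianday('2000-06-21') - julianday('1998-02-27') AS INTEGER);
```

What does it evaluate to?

845

1 day remains in February 1998 after the 27th (28 − 27).
Full months from March 1998 through May 2000 contribute their day counts.
Then 21 days into June 2000.
Total: 1 + 31 + 30 + 31 + 30 + 31 + 31 + 30 + 31 + 30 + 31 + 31 + 28 + 31 + 30 + 31 + 30 + 31 + 31 + 30 + 31 + 30 + 31 + 31 + 29 + 31 + 30 + 31 + 21 = 845.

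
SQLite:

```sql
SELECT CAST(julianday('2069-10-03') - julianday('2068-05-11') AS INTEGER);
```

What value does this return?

510

20 days remain in May 2068 after the 11th (31 − 11).
Full months from June 2068 through September 2069 contribute their day counts.
Then 3 days into October 2069.
Total: 20 + 30 + 31 + 31 + 30 + 31 + 30 + 31 + 31 + 28 + 31 + 30 + 31 + 30 + 31 + 31 + 30 + 3 = 510.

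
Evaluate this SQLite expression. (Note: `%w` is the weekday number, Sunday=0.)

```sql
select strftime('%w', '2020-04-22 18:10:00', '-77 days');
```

First apply '-77 days': 2020-04-22 18:10:00 → 2020-02-05 18:10:00.
2020-02-05 is a Wednesday; with Sunday=0 that is 3.

3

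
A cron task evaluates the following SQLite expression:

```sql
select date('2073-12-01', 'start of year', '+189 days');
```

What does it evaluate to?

`start of year` rewinds 2073-12-01 to 2073-01-01.
Applying '+189 days' to 2073-01-01: counting 189 days forward gives 2073-07-09.

2073-07-09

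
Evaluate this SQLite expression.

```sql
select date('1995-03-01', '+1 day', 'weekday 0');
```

1995-03-05

Advancing 1 more day within March lands on 1995-03-02.
`weekday 0` advances to the next Sunday; 1995-03-02 is a Thursday, so it moves forward to 1995-03-05.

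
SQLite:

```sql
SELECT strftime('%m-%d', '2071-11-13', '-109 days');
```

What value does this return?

07-27

First apply '-109 days': 2071-11-13 → 2071-07-27.
`%m-%d` extracts the month-day: 07-27.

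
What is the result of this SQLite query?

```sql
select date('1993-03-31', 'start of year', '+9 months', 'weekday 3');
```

`start of year` rewinds 1993-03-31 to 1993-01-01.
Adding +9 months to 1993-01-01 gives 1993-10-01.
`weekday 3` advances to the next Wednesday; 1993-10-01 is a Friday, so it moves forward to 1993-10-06.

1993-10-06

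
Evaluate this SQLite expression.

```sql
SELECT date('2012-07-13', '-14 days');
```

2012-06-29

Going back 13 days from 2012-07-13 reaches 2012-06-30 (last day of June, 30 days).
Going back 1 day within June lands on 2012-06-29.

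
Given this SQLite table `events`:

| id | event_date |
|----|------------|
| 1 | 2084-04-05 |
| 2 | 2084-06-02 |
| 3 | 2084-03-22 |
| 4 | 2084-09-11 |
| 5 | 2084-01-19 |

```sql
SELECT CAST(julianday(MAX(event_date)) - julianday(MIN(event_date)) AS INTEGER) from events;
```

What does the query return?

236

MIN = 2084-01-19, MAX = 2084-09-11.
12 days remain in January 2084 after the 19th (31 − 19).
Full months from February 2084 through August 2084 contribute their day counts.
Then 11 days into September 2084.
Total: 12 + 29 + 31 + 30 + 31 + 30 + 31 + 31 + 11 = 236.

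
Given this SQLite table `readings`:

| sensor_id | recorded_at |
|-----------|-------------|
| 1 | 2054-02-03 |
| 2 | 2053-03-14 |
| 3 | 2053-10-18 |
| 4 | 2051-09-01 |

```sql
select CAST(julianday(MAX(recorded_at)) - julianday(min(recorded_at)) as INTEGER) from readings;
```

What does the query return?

MIN = 2051-09-01, MAX = 2054-02-03.
29 days remain in September 2051 after the 1st (30 − 1).
Full months from October 2051 through January 2054 contribute their day counts.
Then 3 days into February 2054.
Total: 29 + 31 + 30 + 31 + 31 + 29 + 31 + 30 + 31 + 30 + 31 + 31 + 30 + 31 + 30 + 31 + 31 + 28 + 31 + 30 + 31 + 30 + 31 + 31 + 30 + 31 + 30 + 31 + 31 + 3 = 886.

886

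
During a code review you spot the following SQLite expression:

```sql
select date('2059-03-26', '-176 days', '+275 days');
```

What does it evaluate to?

Applying '-176 days' to 2059-03-26: counting 176 days back gives 2058-10-01.
Applying '+275 days' to 2058-10-01: counting 275 days forward gives 2059-07-03.

2059-07-03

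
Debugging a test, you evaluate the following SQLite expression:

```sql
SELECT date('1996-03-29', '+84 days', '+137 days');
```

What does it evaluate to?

1996-11-05

Applying '+84 days' to 1996-03-29: counting 84 days forward gives 1996-06-21.
Applying '+137 days' to 1996-06-21: counting 137 days forward gives 1996-11-05.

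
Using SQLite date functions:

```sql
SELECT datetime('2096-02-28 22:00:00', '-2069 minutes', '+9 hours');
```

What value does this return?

2096-02-27 20:31:00

2069 minutes = 34h 29m; -2069 minutes from 2096-02-28 22:00:00 is 2096-02-27 11:31:00 (crosses midnight).
+9 hours from 2096-02-27 11:31:00 is 2096-02-27 20:31:00.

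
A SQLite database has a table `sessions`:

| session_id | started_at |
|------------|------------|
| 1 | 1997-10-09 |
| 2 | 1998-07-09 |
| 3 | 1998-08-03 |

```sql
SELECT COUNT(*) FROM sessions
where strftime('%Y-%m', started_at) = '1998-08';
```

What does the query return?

1

Rows with year-month 1998-08: 1998-08-03 → 1.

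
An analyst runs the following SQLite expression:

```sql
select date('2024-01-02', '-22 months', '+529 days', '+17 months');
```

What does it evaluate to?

2025-01-13

Adding -22 months to 2024-01-02 gives 2022-03-02.
Applying '+529 days' to 2022-03-02: counting 529 days forward gives 2023-08-13.
Adding +17 months to 2023-08-13 gives 2025-01-13.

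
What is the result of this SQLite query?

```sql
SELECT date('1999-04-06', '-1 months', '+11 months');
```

2000-02-06

Adding -1 month to 1999-04-06 gives 1999-03-06.
Adding +11 months to 1999-03-06 gives 2000-02-06.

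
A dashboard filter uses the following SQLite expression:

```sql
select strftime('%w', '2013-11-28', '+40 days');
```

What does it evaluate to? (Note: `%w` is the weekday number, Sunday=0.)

2

First apply '+40 days': 2013-11-28 → 2014-01-07.
2014-01-07 is a Tuesday; with Sunday=0 that is 2.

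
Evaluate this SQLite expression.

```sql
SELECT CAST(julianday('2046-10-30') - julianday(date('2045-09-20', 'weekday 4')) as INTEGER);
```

`weekday 4` advances to the next Thursday; 2045-09-20 is a Wednesday, so it moves forward to 2045-09-21.
9 days remain in September 2045 after the 21st (30 − 21).
Full months from October 2045 through September 2046 contribute their day counts.
Then 30 days into October 2046.
Total: 9 + 31 + 30 + 31 + 31 + 28 + 31 + 30 + 31 + 30 + 31 + 31 + 30 + 30 = 404.

404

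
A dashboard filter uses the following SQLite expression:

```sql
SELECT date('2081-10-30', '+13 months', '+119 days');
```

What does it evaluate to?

Adding +13 months to 2081-10-30 gives 2082-11-30.
Applying '+119 days' to 2082-11-30: counting 119 days forward gives 2083-03-29.

2083-03-29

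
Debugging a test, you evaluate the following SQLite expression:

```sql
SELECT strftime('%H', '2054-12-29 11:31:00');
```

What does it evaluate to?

`%H` extracts the 2-digit hour (00-23): 11.

11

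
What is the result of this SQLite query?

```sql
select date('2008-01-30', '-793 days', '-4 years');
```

Applying '-793 days' to 2008-01-30: counting 793 days back gives 2005-11-28.
Adding -4 years to 2005-11-28 gives 2001-11-28.

2001-11-28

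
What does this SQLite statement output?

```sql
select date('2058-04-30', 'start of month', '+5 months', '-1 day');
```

2058-08-31

`start of month` rewinds 2058-04-30 to 2058-04-01.
Adding +5 months to 2058-04-01 gives 2058-09-01.
Going back 1 day from 2058-09-01 reaches 2058-08-31 (last day of August, 31 days).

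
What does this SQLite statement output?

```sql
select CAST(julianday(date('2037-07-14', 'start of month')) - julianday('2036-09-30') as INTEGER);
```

274

`start of month` rewinds 2037-07-14 to 2037-07-01.
0 days remain in September 2036 after the 30th (30 − 30).
Full months from October 2036 through June 2037 contribute their day counts.
Then 1 day into July 2037.
Total: 0 + 31 + 30 + 31 + 31 + 28 + 31 + 30 + 31 + 30 + 1 = 274.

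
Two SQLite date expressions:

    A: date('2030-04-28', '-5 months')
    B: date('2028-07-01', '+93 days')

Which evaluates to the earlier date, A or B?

B

A = 2029-11-28.
B = 2028-10-02.
B is earlier.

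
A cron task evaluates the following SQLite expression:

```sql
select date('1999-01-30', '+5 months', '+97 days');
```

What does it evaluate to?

Adding +5 months to 1999-01-30 gives 1999-06-30.
Applying '+97 days' to 1999-06-30: counting 97 days forward gives 1999-10-05.

1999-10-05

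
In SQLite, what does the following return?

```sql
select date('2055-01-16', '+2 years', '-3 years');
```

Adding +2 years to 2055-01-16 gives 2057-01-16.
Adding -3 years to 2057-01-16 gives 2054-01-16.

2054-01-16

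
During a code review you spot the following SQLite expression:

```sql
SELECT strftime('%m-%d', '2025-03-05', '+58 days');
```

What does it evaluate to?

First apply '+58 days': 2025-03-05 → 2025-05-02.
`%m-%d` extracts the month-day: 05-02.

05-02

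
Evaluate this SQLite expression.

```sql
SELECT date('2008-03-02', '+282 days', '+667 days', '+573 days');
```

Applying '+282 days' to 2008-03-02: counting 282 days forward gives 2008-12-09.
Applying '+667 days' to 2008-12-09: counting 667 days forward gives 2010-10-07.
Applying '+573 days' to 2010-10-07: counting 573 days forward gives 2012-05-02.

2012-05-02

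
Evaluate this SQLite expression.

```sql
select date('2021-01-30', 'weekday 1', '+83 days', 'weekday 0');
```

`weekday 1` advances to the next Monday; 2021-01-30 is a Saturday, so it moves forward to 2021-02-01.
Applying '+83 days' to 2021-02-01: counting 83 days forward gives 2021-04-25.
`weekday 0` advances to the next Sunday; 2021-04-25 is already a Sunday, so it stays at 2021-04-25.

2021-04-25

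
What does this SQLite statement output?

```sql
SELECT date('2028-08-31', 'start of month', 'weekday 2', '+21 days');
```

`start of month` rewinds 2028-08-31 to 2028-08-01.
`weekday 2` advances to the next Tuesday; 2028-08-01 is already a Tuesday, so it stays at 2028-08-01.
Advancing 21 more days within August lands on 2028-08-22.

2028-08-22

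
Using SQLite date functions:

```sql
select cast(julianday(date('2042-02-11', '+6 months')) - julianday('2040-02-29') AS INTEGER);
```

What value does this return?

894

Adding +6 months to 2042-02-11 gives 2042-08-11.
0 days remain in February 2040 after the 29th (29 − 29).
Full months from March 2040 through July 2042 contribute their day counts.
Then 11 days into August 2042.
Total: 0 + 31 + 30 + 31 + 30 + 31 + 31 + 30 + 31 + 30 + 31 + 31 + 28 + 31 + 30 + 31 + 30 + 31 + 31 + 30 + 31 + 30 + 31 + 31 + 28 + 31 + 30 + 31 + 30 + 31 + 11 = 894.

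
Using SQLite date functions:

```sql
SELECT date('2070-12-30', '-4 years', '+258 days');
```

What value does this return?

2067-09-14

Adding -4 years to 2070-12-30 gives 2066-12-30.
Applying '+258 days' to 2066-12-30: counting 258 days forward gives 2067-09-14.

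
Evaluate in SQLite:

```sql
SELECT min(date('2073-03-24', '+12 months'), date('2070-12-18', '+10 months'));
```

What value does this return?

date('2073-03-24', '+12 months') → 2074-03-24.
date('2070-12-18', '+10 months') → 2071-10-18.
Earlier of the two is 2071-10-18.

2071-10-18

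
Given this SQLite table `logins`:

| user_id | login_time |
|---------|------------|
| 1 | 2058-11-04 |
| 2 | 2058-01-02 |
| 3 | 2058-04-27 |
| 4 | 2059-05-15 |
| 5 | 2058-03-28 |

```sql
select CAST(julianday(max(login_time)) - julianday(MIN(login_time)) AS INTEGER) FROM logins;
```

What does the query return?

MIN = 2058-01-02, MAX = 2059-05-15.
29 days remain in January 2058 after the 2nd (31 − 2).
Full months from February 2058 through April 2059 contribute their day counts.
Then 15 days into May 2059.
Total: 29 + 28 + 31 + 30 + 31 + 30 + 31 + 31 + 30 + 31 + 30 + 31 + 31 + 28 + 31 + 30 + 15 = 498.

498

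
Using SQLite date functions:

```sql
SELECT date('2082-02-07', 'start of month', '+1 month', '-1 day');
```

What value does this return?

2082-02-28

`start of month` rewinds 2082-02-07 to 2082-02-01.
Adding +1 month to 2082-02-01 gives 2082-03-01.
Going back 1 day from 2082-03-01 reaches 2082-02-28 (last day of February, 28 days).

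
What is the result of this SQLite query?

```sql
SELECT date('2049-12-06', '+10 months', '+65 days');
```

Adding +10 months to 2049-12-06 gives 2050-10-06.
Applying '+65 days' to 2050-10-06: counting 65 days forward gives 2050-12-10.

2050-12-10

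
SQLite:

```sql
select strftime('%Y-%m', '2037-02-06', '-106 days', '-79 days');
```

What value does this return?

2036-08

First apply '-106 days', '-79 days': 2037-02-06 → 2036-08-05.
`%Y-%m` extracts the year-month: 2036-08.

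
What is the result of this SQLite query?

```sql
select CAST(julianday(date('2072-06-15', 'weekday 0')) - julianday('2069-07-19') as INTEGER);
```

1066

`weekday 0` advances to the next Sunday; 2072-06-15 is a Wednesday, so it moves forward to 2072-06-19.
12 days remain in July 2069 after the 19th (31 − 19).
Full months from August 2069 through May 2072 contribute their day counts.
Then 19 days into June 2072.
Total: 12 + 31 + 30 + 31 + 30 + 31 + 31 + 28 + 31 + 30 + 31 + 30 + 31 + 31 + 30 + 31 + 30 + 31 + 31 + 28 + 31 + 30 + 31 + 30 + 31 + 31 + 30 + 31 + 30 + 31 + 31 + 29 + 31 + 30 + 31 + 19 = 1066.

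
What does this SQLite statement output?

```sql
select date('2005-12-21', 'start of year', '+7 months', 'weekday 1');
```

`start of year` rewinds 2005-12-21 to 2005-01-01.
Adding +7 months to 2005-01-01 gives 2005-08-01.
`weekday 1` advances to the next Monday; 2005-08-01 is already a Monday, so it stays at 2005-08-01.

2005-08-01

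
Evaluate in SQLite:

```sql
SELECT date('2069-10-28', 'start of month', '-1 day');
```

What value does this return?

`start of month` rewinds 2069-10-28 to 2069-10-01.
Going back 1 day from 2069-10-01 reaches 2069-09-30 (last day of September, 30 days).

2069-09-30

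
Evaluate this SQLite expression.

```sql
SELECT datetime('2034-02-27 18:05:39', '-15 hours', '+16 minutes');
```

2034-02-27 03:21:39

-15 hours from 2034-02-27 18:05:39 is 2034-02-27 03:05:39.
+16 minutes from 2034-02-27 03:05:39 is 2034-02-27 03:21:39.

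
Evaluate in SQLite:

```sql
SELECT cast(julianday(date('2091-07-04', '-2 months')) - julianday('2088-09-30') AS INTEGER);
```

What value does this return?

946

Adding -2 months to 2091-07-04 gives 2091-05-04.
0 days remain in September 2088 after the 30th (30 − 30).
Full months from October 2088 through April 2091 contribute their day counts.
Then 4 days into May 2091.
Total: 0 + 31 + 30 + 31 + 31 + 28 + 31 + 30 + 31 + 30 + 31 + 31 + 30 + 31 + 30 + 31 + 31 + 28 + 31 + 30 + 31 + 30 + 31 + 31 + 30 + 31 + 30 + 31 + 31 + 28 + 31 + 30 + 4 = 946.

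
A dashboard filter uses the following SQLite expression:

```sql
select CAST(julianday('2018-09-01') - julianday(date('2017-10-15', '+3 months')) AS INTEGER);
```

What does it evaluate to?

229

Adding +3 months to 2017-10-15 gives 2018-01-15.
16 days remain in January 2018 after the 15th (31 − 15).
Full months from February 2018 through August 2018 contribute their day counts.
Then 1 day into September 2018.
Total: 16 + 28 + 31 + 30 + 31 + 30 + 31 + 31 + 1 = 229.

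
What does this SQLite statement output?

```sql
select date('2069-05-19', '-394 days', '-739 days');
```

2066-04-12

Applying '-394 days' to 2069-05-19: counting 394 days back gives 2068-04-20.
Applying '-739 days' to 2068-04-20: counting 739 days back gives 2066-04-12.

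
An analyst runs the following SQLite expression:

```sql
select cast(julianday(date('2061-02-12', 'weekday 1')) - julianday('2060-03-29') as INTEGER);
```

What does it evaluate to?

`weekday 1` advances to the next Monday; 2061-02-12 is a Saturday, so it moves forward to 2061-02-14.
2 days remain in March 2060 after the 29th (31 − 29).
Full months from April 2060 through January 2061 contribute their day counts.
Then 14 days into February 2061.
Total: 2 + 30 + 31 + 30 + 31 + 31 + 30 + 31 + 30 + 31 + 31 + 14 = 322.

322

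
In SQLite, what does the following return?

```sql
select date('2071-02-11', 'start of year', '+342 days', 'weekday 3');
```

`start of year` rewinds 2071-02-11 to 2071-01-01.
Applying '+342 days' to 2071-01-01: counting 342 days forward gives 2071-12-09.
`weekday 3` advances to the next Wednesday; 2071-12-09 is already a Wednesday, so it stays at 2071-12-09.

2071-12-09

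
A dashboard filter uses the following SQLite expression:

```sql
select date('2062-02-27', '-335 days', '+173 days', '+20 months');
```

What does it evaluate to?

Applying '-335 days' to 2062-02-27: counting 335 days back gives 2061-03-29.
Applying '+173 days' to 2061-03-29: counting 173 days forward gives 2061-09-18.
Adding +20 months to 2061-09-18 gives 2063-05-18.

2063-05-18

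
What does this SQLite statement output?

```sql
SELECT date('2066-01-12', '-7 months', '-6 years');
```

2059-06-12

Adding -7 months to 2066-01-12 gives 2065-06-12.
Adding -6 years to 2065-06-12 gives 2059-06-12.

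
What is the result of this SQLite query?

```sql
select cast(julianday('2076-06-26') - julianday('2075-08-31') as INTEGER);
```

300

0 days remain in August 2075 after the 31st (31 − 31).
Full months from September 2075 through May 2076 contribute their day counts.
Then 26 days into June 2076.
Total: 0 + 30 + 31 + 30 + 31 + 31 + 29 + 31 + 30 + 31 + 26 = 300.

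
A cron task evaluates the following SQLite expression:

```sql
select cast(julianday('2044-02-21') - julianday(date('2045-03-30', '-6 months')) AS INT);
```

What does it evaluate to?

-222

Adding -6 months to 2045-03-30 gives 2044-09-30.
8 days remain in February 2044 after the 21st (29 − 21).
Full months from March 2044 through August 2044 contribute their day counts.
Then 30 days into September 2044.
Total: 8 + 31 + 30 + 31 + 30 + 31 + 31 + 30 = 222.
The subtraction is earlier − later, so the result is −222 → -222.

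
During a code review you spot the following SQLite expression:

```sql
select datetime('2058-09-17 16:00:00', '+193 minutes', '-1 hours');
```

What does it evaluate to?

2058-09-17 18:13:00

193 minutes = 3h 13m; +193 minutes from 2058-09-17 16:00:00 is 2058-09-17 19:13:00.
-1 hours from 2058-09-17 19:13:00 is 2058-09-17 18:13:00.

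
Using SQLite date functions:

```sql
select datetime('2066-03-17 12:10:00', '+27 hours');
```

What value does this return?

+27 hours from 2066-03-17 12:10:00 is 2066-03-18 15:10:00 (crosses midnight).

2066-03-18 15:10:00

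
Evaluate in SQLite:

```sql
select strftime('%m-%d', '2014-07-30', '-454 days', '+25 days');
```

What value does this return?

05-27

First apply '-454 days', '+25 days': 2014-07-30 → 2013-05-27.
`%m-%d` extracts the month-day: 05-27.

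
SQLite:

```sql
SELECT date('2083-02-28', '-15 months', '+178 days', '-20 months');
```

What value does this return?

Adding -15 months to 2083-02-28 gives 2081-11-28.
Applying '+178 days' to 2081-11-28: counting 178 days forward gives 2082-05-25.
Adding -20 months to 2082-05-25 gives 2080-09-25.

2080-09-25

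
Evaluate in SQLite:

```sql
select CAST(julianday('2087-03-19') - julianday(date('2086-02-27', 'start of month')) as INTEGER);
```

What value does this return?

411

`start of month` rewinds 2086-02-27 to 2086-02-01.
27 days remain in February 2086 after the 1st (28 − 1).
Full months from March 2086 through February 2087 contribute their day counts.
Then 19 days into March 2087.
Total: 27 + 31 + 30 + 31 + 30 + 31 + 31 + 30 + 31 + 30 + 31 + 31 + 28 + 19 = 411.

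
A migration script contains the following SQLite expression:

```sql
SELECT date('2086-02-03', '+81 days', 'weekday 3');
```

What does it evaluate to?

2086-05-01

Applying '+81 days' to 2086-02-03: counting 81 days forward gives 2086-04-25.
`weekday 3` advances to the next Wednesday; 2086-04-25 is a Thursday, so it moves forward to 2086-05-01.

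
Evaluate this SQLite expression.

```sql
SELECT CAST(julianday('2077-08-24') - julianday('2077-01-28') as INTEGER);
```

208

3 days remain in January 2077 after the 28th (31 − 28).
Full months from February 2077 through July 2077 contribute their day counts.
Then 24 days into August 2077.
Total: 3 + 28 + 31 + 30 + 31 + 30 + 31 + 24 = 208.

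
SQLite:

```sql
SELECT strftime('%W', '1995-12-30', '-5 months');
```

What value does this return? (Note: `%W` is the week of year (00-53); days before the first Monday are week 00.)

30

First apply '-5 months': 1995-12-30 → 1995-07-30.
1995-07-30 is a Sunday. SQLite's %W counts Mondays since the year started; the result is 30.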